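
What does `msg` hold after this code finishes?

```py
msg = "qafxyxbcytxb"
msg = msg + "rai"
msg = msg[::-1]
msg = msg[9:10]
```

+ 'rai' → 'qafxyxbcytxbrai'
reverse → 'iarbxtycbxyxfaq'
slice [9:10] → 'x'

'x'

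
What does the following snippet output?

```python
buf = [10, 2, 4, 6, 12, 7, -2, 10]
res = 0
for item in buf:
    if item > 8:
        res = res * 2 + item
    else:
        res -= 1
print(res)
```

item=10: >8, res = 0*2+10 = 10
item=2: not >8, res = 10-1 = 9
item=4: not >8, res = 9-1 = 8
item=6: not >8, res = 8-1 = 7
item=12: >8, res = 7*2+12 = 26
item=7: not >8, res = 26-1 = 25
item=-2: not >8, res = 25-1 = 24
item=10: >8, res = 24*2+10 = 58

58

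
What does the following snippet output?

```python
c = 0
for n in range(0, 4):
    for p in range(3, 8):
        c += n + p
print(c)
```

130

n=0,p=3: c = 0+3 = 3
n=0,p=4: c = 3+4 = 7
n=0,p=5: c = 7+5 = 12
n=0,p=6: c = 12+6 = 18
n=0,p=7: c = 18+7 = 25
n=1,p=3: c = 25+4 = 29
n=1,p=4: c = 29+5 = 34
n=1,p=5: c = 34+6 = 40
n=1,p=6: c = 40+7 = 47
n=1,p=7: c = 47+8 = 55
n=2,p=3: c = 55+5 = 60
n=2,p=4: c = 60+6 = 66
n=2,p=5: c = 66+7 = 73
n=2,p=6: c = 73+8 = 81
n=2,p=7: c = 81+9 = 90
n=3,p=3: c = 90+6 = 96
n=3,p=4: c = 96+7 = 103
n=3,p=5: c = 103+8 = 111
n=3,p=6: c = 111+9 = 120
n=3,p=7: c = 120+10 = 130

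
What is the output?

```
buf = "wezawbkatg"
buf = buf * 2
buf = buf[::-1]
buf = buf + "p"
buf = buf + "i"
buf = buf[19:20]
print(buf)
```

w

repeat ×2 → 'wezawbkatgwezawbkatg'
reverse → 'gtakbwazewgtakbwazew'
+ 'p' → 'gtakbwazewgtakbwazewp'
+ 'i' → 'gtakbwazewgtakbwazewpi'
slice [19:20] → 'w'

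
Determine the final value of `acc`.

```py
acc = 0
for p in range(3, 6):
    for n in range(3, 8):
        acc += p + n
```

135

p=3,n=3: acc = 0+6 = 6
p=3,n=4: acc = 6+7 = 13
p=3,n=5: acc = 13+8 = 21
p=3,n=6: acc = 21+9 = 30
p=3,n=7: acc = 30+10 = 40
p=4,n=3: acc = 40+7 = 47
p=4,n=4: acc = 47+8 = 55
p=4,n=5: acc = 55+9 = 64
p=4,n=6: acc = 64+10 = 74
p=4,n=7: acc = 74+11 = 85
p=5,n=3: acc = 85+8 = 93
p=5,n=4: acc = 93+9 = 102
p=5,n=5: acc = 102+10 = 112
p=5,n=6: acc = 112+11 = 123
p=5,n=7: acc = 123+12 = 135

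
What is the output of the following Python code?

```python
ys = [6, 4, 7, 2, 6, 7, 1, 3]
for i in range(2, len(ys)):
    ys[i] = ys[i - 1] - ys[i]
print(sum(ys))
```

-68

i=2: ys[2] = 4-7 = -3 → [6, 4, -3, 2, 6, 7, 1, 3]
i=3: ys[3] = (-3)-2 = -5 → [6, 4, -3, -5, 6, 7, 1, 3]
i=4: ys[4] = (-5)-6 = -11 → [6, 4, -3, -5, -11, 7, 1, 3]
i=5: ys[5] = (-11)-7 = -18 → [6, 4, -3, -5, -11, -18, 1, 3]
i=6: ys[6] = (-18)-1 = -19 → [6, 4, -3, -5, -11, -18, -19, 3]
i=7: ys[7] = (-19)-3 = -22 → [6, 4, -3, -5, -11, -18, -19, -22]
sum = -68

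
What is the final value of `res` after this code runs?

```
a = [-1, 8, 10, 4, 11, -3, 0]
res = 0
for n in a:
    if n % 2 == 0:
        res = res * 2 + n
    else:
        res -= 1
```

92

n=-1: not even, res = 0-1 = -1
n=8: even, res = (-1)*2+8 = 6
n=10: even, res = 6*2+10 = 22
n=4: even, res = 22*2+4 = 48
n=11: not even, res = 48-1 = 47
n=-3: not even, res = 47-1 = 46
n=0: even, res = 46*2+0 = 92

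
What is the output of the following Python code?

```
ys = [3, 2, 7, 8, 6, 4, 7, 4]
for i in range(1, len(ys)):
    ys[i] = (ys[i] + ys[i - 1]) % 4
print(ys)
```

i=1: ys[1] = (2+3)%4 = 1 → [3, 1, 7, 8, 6, 4, 7, 4]
i=2: ys[2] = (7+1)%4 = 0 → [3, 1, 0, 8, 6, 4, 7, 4]
i=3: ys[3] = (8+0)%4 = 0 → [3, 1, 0, 0, 6, 4, 7, 4]
i=4: ys[4] = (6+0)%4 = 2 → [3, 1, 0, 0, 2, 4, 7, 4]
i=5: ys[5] = (4+2)%4 = 2 → [3, 1, 0, 0, 2, 2, 7, 4]
i=6: ys[6] = (7+2)%4 = 1 → [3, 1, 0, 0, 2, 2, 1, 4]
i=7: ys[7] = (4+1)%4 = 1 → [3, 1, 0, 0, 2, 2, 1, 1]

[3, 1, 0, 0, 2, 2, 1, 1]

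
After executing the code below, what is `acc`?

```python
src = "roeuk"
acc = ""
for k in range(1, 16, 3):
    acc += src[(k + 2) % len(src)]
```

'uoker'

k=1: add src[3]='u' → 'u'
k=4: add src[1]='o' → 'uo'
k=7: add src[4]='k' → 'uok'
k=10: add src[2]='e' → 'uoke'
k=13: add src[0]='r' → 'uoker'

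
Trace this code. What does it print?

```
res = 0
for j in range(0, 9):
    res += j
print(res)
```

36

j=0: res = 0+0 = 0
j=1: res = 0+1 = 1
j=2: res = 1+2 = 3
j=3: res = 3+3 = 6
j=4: res = 6+4 = 10
j=5: res = 10+5 = 15
j=6: res = 15+6 = 21
j=7: res = 21+7 = 28
j=8: res = 28+8 = 36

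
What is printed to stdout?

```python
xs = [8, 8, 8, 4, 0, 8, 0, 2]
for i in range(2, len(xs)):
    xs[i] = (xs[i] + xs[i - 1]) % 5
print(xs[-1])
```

i=2: xs[2] = (8+8)%5 = 1 → [8, 8, 1, 4, 0, 8, 0, 2]
i=3: xs[3] = (4+1)%5 = 0 → [8, 8, 1, 0, 0, 8, 0, 2]
i=4: xs[4] = (0+0)%5 = 0 → [8, 8, 1, 0, 0, 8, 0, 2]
i=5: xs[5] = (8+0)%5 = 3 → [8, 8, 1, 0, 0, 3, 0, 2]
i=6: xs[6] = (0+3)%5 = 3 → [8, 8, 1, 0, 0, 3, 3, 2]
i=7: xs[7] = (2+3)%5 = 0 → [8, 8, 1, 0, 0, 3, 3, 0]

0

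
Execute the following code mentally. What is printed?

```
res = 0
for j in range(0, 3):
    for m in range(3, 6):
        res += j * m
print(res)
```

36

j=0,m=3: res = 0+0 = 0
j=0,m=4: res = 0+0 = 0
j=0,m=5: res = 0+0 = 0
j=1,m=3: res = 0+3 = 3
j=1,m=4: res = 3+4 = 7
j=1,m=5: res = 7+5 = 12
j=2,m=3: res = 12+6 = 18
j=2,m=4: res = 18+8 = 26
j=2,m=5: res = 26+10 = 36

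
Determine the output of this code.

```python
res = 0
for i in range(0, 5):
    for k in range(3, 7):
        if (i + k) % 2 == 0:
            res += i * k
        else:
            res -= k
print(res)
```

i=0,k=3: odd sum, res = 0-3 = -3
i=0,k=4: even sum, res = (-3)+0 = -3
i=0,k=5: odd sum, res = (-3)-5 = -8
i=0,k=6: even sum, res = (-8)+0 = -8
i=1,k=3: even sum, res = (-8)+3 = -5
i=1,k=4: odd sum, res = (-5)-4 = -9
i=1,k=5: even sum, res = (-9)+5 = -4
i=1,k=6: odd sum, res = (-4)-6 = -10
i=2,k=3: odd sum, res = (-10)-3 = -13
i=2,k=4: even sum, res = (-13)+8 = -5
i=2,k=5: odd sum, res = (-5)-5 = -10
i=2,k=6: even sum, res = (-10)+12 = 2
i=3,k=3: even sum, res = 2+9 = 11
i=3,k=4: odd sum, res = 11-4 = 7
i=3,k=5: even sum, res = 7+15 = 22
i=3,k=6: odd sum, res = 22-6 = 16
i=4,k=3: odd sum, res = 16-3 = 13
i=4,k=4: even sum, res = 13+16 = 29
i=4,k=5: odd sum, res = 29-5 = 24
i=4,k=6: even sum, res = 24+24 = 48

48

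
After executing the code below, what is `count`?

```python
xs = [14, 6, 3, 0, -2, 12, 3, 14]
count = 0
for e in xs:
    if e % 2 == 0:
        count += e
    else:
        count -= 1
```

e=14: even, count = 0+14 = 14
e=6: even, count = 14+6 = 20
e=3: not even, count = 20-1 = 19
e=0: even, count = 19+0 = 19
e=-2: even, count = 19+(-2) = 17
e=12: even, count = 17+12 = 29
e=3: not even, count = 29-1 = 28
e=14: even, count = 28+14 = 42

42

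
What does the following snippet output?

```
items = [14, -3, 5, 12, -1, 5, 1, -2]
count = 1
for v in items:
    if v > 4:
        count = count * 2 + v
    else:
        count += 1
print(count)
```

v=14: >4, count = 1*2+14 = 16
v=-3: not >4, count = 16+1 = 17
v=5: >4, count = 17*2+5 = 39
v=12: >4, count = 39*2+12 = 90
v=-1: not >4, count = 90+1 = 91
v=5: >4, count = 91*2+5 = 187
v=1: not >4, count = 187+1 = 188
v=-2: not >4, count = 188+1 = 189

189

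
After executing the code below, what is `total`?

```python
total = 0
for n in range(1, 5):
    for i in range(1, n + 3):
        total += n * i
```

155

n=1,i=1: total = 0+1 = 1
n=1,i=2: total = 1+2 = 3
n=1,i=3: total = 3+3 = 6
n=2,i=1: total = 6+2 = 8
n=2,i=2: total = 8+4 = 12
n=2,i=3: total = 12+6 = 18
n=2,i=4: total = 18+8 = 26
n=3,i=1: total = 26+3 = 29
n=3,i=2: total = 29+6 = 35
n=3,i=3: total = 35+9 = 44
n=3,i=4: total = 44+12 = 56
n=3,i=5: total = 56+15 = 71
n=4,i=1: total = 71+4 = 75
n=4,i=2: total = 75+8 = 83
n=4,i=3: total = 83+12 = 95
n=4,i=4: total = 95+16 = 111
n=4,i=5: total = 111+20 = 131
n=4,i=6: total = 131+24 = 155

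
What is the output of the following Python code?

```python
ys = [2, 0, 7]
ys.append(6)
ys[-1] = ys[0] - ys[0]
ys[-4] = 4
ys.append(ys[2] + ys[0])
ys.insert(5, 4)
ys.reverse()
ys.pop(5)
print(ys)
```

[4, 11, 0, 7, 0]

append 6 → [2, 0, 7, 6]
ys[-1] = ys[0]-ys[0] = 2-2 = 0 → [2, 0, 7, 0]
ys[-4] = 4 → [4, 0, 7, 0]
append ys[2]+ys[0] = 7+4 = 11 → [4, 0, 7, 0, 11]
insert 4 at 5 → [4, 0, 7, 0, 11, 4]
reverse → [4, 11, 0, 7, 0, 4]
pop(5) removes 4 → [4, 11, 0, 7, 0]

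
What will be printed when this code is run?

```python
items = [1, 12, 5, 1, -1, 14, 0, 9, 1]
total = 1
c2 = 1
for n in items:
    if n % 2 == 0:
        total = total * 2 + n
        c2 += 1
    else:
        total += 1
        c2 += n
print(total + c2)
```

126

n=1: not even, total = 1+1 = 2; c2=2
n=12: even, total = 2*2+12 = 16; c2=3
n=5: not even, total = 16+1 = 17; c2=8
n=1: not even, total = 17+1 = 18; c2=9
n=-1: not even, total = 18+1 = 19; c2=8
n=14: even, total = 19*2+14 = 52; c2=9
n=0: even, total = 52*2+0 = 104; c2=10
n=9: not even, total = 104+1 = 105; c2=19
n=1: not even, total = 105+1 = 106; c2=20
total+c2 = 106+20 = 126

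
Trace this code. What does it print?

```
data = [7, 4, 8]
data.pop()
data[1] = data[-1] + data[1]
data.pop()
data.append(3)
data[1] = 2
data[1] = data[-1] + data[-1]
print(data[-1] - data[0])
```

-3

pop() removes 8 → [7, 4]
data[1] = data[-1]+data[1] = 4+4 = 8 → [7, 8]
pop() removes 8 → [7]
append 3 → [7, 3]
data[1] = 2 → [7, 2]
data[1] = data[-1]+data[-1] = 2+2 = 4 → [7, 4]
data[-1]-data[0] = 4-7 = -3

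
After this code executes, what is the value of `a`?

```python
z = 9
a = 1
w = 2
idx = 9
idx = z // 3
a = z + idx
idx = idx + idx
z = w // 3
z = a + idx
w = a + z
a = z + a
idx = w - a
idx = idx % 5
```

30

idx = 9//3 = 3
a = 9+3 = 12
idx = 3+3 = 6
z = 2//3 = 0
z = 12+6 = 18
w = 12+18 = 30
a = 18+12 = 30
idx = 30-30 = 0
idx = 0%5 = 0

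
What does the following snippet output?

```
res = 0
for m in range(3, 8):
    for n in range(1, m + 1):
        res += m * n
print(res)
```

m=3,n=1: res = 0+3 = 3
m=3,n=2: res = 3+6 = 9
m=3,n=3: res = 9+9 = 18
m=4,n=1: res = 18+4 = 22
m=4,n=2: res = 22+8 = 30
m=4,n=3: res = 30+12 = 42
m=4,n=4: res = 42+16 = 58
m=5,n=1: res = 58+5 = 63
m=5,n=2: res = 63+10 = 73
m=5,n=3: res = 73+15 = 88
m=5,n=4: res = 88+20 = 108
m=5,n=5: res = 108+25 = 133
m=6,n=1: res = 133+6 = 139
m=6,n=2: res = 139+12 = 151
m=6,n=3: res = 151+18 = 169
m=6,n=4: res = 169+24 = 193
m=6,n=5: res = 193+30 = 223
m=6,n=6: res = 223+36 = 259
m=7,n=1: res = 259+7 = 266
m=7,n=2: res = 266+14 = 280
m=7,n=3: res = 280+21 = 301
m=7,n=4: res = 301+28 = 329
m=7,n=5: res = 329+35 = 364
m=7,n=6: res = 364+42 = 406
m=7,n=7: res = 406+49 = 455

455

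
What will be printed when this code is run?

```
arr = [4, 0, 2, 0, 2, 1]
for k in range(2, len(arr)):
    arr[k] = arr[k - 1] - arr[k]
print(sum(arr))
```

k=2: arr[2] = 0-2 = -2 → [4, 0, -2, 0, 2, 1]
k=3: arr[3] = (-2)-0 = -2 → [4, 0, -2, -2, 2, 1]
k=4: arr[4] = (-2)-2 = -4 → [4, 0, -2, -2, -4, 1]
k=5: arr[5] = (-4)-1 = -5 → [4, 0, -2, -2, -4, -5]
sum = -9

-9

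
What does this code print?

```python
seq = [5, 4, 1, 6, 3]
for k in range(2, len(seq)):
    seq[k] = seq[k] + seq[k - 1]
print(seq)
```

[5, 4, 5, 11, 14]

k=2: seq[2] = 1+4 = 5 → [5, 4, 5, 6, 3]
k=3: seq[3] = 6+5 = 11 → [5, 4, 5, 11, 3]
k=4: seq[4] = 3+11 = 14 → [5, 4, 5, 11, 14]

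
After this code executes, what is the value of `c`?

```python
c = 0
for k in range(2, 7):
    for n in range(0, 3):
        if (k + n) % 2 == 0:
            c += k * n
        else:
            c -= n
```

k=2,n=0: even sum, c = 0+0 = 0
k=2,n=1: odd sum, c = 0-1 = -1
k=2,n=2: even sum, c = (-1)+4 = 3
k=3,n=0: odd sum, c = 3-0 = 3
k=3,n=1: even sum, c = 3+3 = 6
k=3,n=2: odd sum, c = 6-2 = 4
k=4,n=0: even sum, c = 4+0 = 4
k=4,n=1: odd sum, c = 4-1 = 3
k=4,n=2: even sum, c = 3+8 = 11
k=5,n=0: odd sum, c = 11-0 = 11
k=5,n=1: even sum, c = 11+5 = 16
k=5,n=2: odd sum, c = 16-2 = 14
k=6,n=0: even sum, c = 14+0 = 14
k=6,n=1: odd sum, c = 14-1 = 13
k=6,n=2: even sum, c = 13+12 = 25

25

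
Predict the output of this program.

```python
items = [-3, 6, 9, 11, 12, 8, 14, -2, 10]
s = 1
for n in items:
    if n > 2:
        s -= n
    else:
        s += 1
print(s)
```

n=-3: not >2, s = 1+1 = 2
n=6: >2, s = 2-6 = -4
n=9: >2, s = (-4)-9 = -13
n=11: >2, s = (-13)-11 = -24
n=12: >2, s = (-24)-12 = -36
n=8: >2, s = (-36)-8 = -44
n=14: >2, s = (-44)-14 = -58
n=-2: not >2, s = (-58)+1 = -57
n=10: >2, s = (-57)-10 = -67

-67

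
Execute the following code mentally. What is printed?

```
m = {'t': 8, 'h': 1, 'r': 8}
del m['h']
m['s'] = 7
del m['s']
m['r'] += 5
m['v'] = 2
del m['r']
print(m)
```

del 'h' → {'t': 8, 'r': 8}
m['s'] = 7 → {'t': 8, 'r': 8, 's': 7}
del 's' → {'t': 8, 'r': 8}
m['r'] = 8+5 = 13 → {'t': 8, 'r': 13}
m['v'] = 2 → {'t': 8, 'r': 13, 'v': 2}
del 'r' → {'t': 8, 'v': 2}

{'t': 8, 'v': 2}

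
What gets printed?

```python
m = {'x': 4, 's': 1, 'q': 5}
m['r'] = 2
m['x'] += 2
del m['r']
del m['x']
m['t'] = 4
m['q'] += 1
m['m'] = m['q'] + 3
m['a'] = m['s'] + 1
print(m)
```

{'s': 1, 'q': 6, 't': 4, 'm': 9, 'a': 2}

m['r'] = 2 → {'x': 4, 's': 1, 'q': 5, 'r': 2}
m['x'] = 4+2 = 6 → {'x': 6, 's': 1, 'q': 5, 'r': 2}
del 'r' → {'x': 6, 's': 1, 'q': 5}
del 'x' → {'s': 1, 'q': 5}
m['t'] = 4 → {'s': 1, 'q': 5, 't': 4}
m['q'] = 5+1 = 6 → {'s': 1, 'q': 6, 't': 4}
m['m'] = m['q']+3 = 9 → {'s': 1, 'q': 6, 't': 4, 'm': 9}
m['a'] = m['s']+1 = 2 → {'s': 1, 'q': 6, 't': 4, 'm': 9, 'a': 2}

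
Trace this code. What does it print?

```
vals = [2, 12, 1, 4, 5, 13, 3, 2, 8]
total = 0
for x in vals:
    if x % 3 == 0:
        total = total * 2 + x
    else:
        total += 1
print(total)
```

41

x=2: not %3==0, total = 0+1 = 1
x=12: %3==0, total = 1*2+12 = 14
x=1: not %3==0, total = 14+1 = 15
x=4: not %3==0, total = 15+1 = 16
x=5: not %3==0, total = 16+1 = 17
x=13: not %3==0, total = 17+1 = 18
x=3: %3==0, total = 18*2+3 = 39
x=2: not %3==0, total = 39+1 = 40
x=8: not %3==0, total = 40+1 = 41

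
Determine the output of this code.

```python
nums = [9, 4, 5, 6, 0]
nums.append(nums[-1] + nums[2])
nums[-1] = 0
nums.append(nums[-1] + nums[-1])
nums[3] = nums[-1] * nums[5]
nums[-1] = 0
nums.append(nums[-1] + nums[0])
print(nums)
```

[9, 4, 5, 0, 0, 0, 0, 9]

append nums[-1]+nums[2] = 0+5 = 5 → [9, 4, 5, 6, 0, 5]
nums[-1] = 0 → [9, 4, 5, 6, 0, 0]
append nums[-1]+nums[-1] = 0+0 = 0 → [9, 4, 5, 6, 0, 0, 0]
nums[3] = nums[-1]*nums[5] = 0*0 = 0 → [9, 4, 5, 0, 0, 0, 0]
nums[-1] = 0 → [9, 4, 5, 0, 0, 0, 0]
append nums[-1]+nums[0] = 0+9 = 9 → [9, 4, 5, 0, 0, 0, 0, 9]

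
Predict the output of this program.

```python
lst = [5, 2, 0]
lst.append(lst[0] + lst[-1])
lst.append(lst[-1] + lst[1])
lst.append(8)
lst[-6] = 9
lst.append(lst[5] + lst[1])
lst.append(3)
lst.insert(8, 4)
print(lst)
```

append lst[0]+lst[-1] = 5+0 = 5 → [5, 2, 0, 5]
append lst[-1]+lst[1] = 5+2 = 7 → [5, 2, 0, 5, 7]
append 8 → [5, 2, 0, 5, 7, 8]
lst[-6] = 9 → [9, 2, 0, 5, 7, 8]
append lst[5]+lst[1] = 8+2 = 10 → [9, 2, 0, 5, 7, 8, 10]
append 3 → [9, 2, 0, 5, 7, 8, 10, 3]
insert 4 at 8 → [9, 2, 0, 5, 7, 8, 10, 3, 4]

[9, 2, 0, 5, 7, 8, 10, 3, 4]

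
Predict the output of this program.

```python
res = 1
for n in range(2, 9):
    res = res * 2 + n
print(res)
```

502

n=2: res = 1*2+2 = 4
n=3: res = 4*2+3 = 11
n=4: res = 11*2+4 = 26
n=5: res = 26*2+5 = 57
n=6: res = 57*2+6 = 120
n=7: res = 120*2+7 = 247
n=8: res = 247*2+8 = 502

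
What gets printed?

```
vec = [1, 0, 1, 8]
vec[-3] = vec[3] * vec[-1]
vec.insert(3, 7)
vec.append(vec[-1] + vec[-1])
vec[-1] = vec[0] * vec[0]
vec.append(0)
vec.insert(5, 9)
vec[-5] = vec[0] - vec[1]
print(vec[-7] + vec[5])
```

73

vec[-3] = vec[3]*vec[-1] = 8*8 = 64 → [1, 64, 1, 8]
insert 7 at 3 → [1, 64, 1, 7, 8]
append vec[-1]+vec[-1] = 8+8 = 16 → [1, 64, 1, 7, 8, 16]
vec[-1] = vec[0]*vec[0] = 1*1 = 1 → [1, 64, 1, 7, 8, 1]
append 0 → [1, 64, 1, 7, 8, 1, 0]
insert 9 at 5 → [1, 64, 1, 7, 8, 9, 1, 0]
vec[-5] = vec[0]-vec[1] = 1-64 = -63 → [1, 64, 1, -63, 8, 9, 1, 0]
vec[-7]+vec[5] = 64+9 = 73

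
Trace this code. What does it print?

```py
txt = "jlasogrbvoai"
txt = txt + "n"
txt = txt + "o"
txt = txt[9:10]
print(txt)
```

o

+ 'n' → 'jlasogrbvoain'
+ 'o' → 'jlasogrbvoaino'
slice [9:10] → 'o'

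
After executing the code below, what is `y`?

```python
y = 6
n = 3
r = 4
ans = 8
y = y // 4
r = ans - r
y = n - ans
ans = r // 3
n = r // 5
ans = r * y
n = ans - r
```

-5

y = 6//4 = 1
r = 8-4 = 4
y = 3-8 = -5
ans = 4//3 = 1
n = 4//5 = 0
ans = 4*(-5) = -20
n = (-20)-4 = -24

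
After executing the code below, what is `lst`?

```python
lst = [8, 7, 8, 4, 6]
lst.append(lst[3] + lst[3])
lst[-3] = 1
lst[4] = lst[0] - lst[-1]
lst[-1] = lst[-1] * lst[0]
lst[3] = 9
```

[8, 7, 8, 9, 0, 64]

append lst[3]+lst[3] = 4+4 = 8 → [8, 7, 8, 4, 6, 8]
lst[-3] = 1 → [8, 7, 8, 1, 6, 8]
lst[4] = lst[0]-lst[-1] = 8-8 = 0 → [8, 7, 8, 1, 0, 8]
lst[-1] = lst[-1]*lst[0] = 8*8 = 64 → [8, 7, 8, 1, 0, 64]
lst[3] = 9 → [8, 7, 8, 9, 0, 64]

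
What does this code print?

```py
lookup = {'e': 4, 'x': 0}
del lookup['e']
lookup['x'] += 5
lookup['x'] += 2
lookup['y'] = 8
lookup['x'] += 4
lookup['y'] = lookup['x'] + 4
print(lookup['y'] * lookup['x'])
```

165

del 'e' → {'x': 0}
lookup['x'] = 0+5 = 5 → {'x': 5}
lookup['x'] = 5+2 = 7 → {'x': 7}
lookup['y'] = 8 → {'x': 7, 'y': 8}
lookup['x'] = 7+4 = 11 → {'x': 11, 'y': 8}
lookup['y'] = lookup['x']+4 = 15 → {'x': 11, 'y': 15}
lookup['y']*lookup['x'] = 15*11 = 165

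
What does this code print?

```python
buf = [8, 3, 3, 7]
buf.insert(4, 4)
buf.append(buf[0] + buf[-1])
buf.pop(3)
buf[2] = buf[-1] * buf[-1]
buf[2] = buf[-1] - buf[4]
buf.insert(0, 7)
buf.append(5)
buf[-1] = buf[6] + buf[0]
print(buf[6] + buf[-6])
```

insert 4 at 4 → [8, 3, 3, 7, 4]
append buf[0]+buf[-1] = 8+4 = 12 → [8, 3, 3, 7, 4, 12]
pop(3) removes 7 → [8, 3, 3, 4, 12]
buf[2] = buf[-1]*buf[-1] = 12*12 = 144 → [8, 3, 144, 4, 12]
buf[2] = buf[-1]-buf[4] = 12-12 = 0 → [8, 3, 0, 4, 12]
insert 7 at 0 → [7, 8, 3, 0, 4, 12]
append 5 → [7, 8, 3, 0, 4, 12, 5]
buf[-1] = buf[6]+buf[0] = 5+7 = 12 → [7, 8, 3, 0, 4, 12, 12]
buf[6]+buf[-6] = 12+8 = 20

20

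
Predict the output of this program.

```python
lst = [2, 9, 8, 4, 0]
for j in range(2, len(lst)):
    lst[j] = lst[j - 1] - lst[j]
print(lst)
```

[2, 9, 1, -3, -3]

j=2: lst[2] = 9-8 = 1 → [2, 9, 1, 4, 0]
j=3: lst[3] = 1-4 = -3 → [2, 9, 1, -3, 0]
j=4: lst[4] = (-3)-0 = -3 → [2, 9, 1, -3, -3]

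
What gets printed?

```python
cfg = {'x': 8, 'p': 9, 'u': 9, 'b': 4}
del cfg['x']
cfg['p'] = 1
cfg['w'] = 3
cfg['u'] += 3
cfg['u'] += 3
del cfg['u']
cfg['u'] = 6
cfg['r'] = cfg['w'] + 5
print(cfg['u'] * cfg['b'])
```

24

del 'x' → {'p': 9, 'u': 9, 'b': 4}
cfg['p'] = 1 → {'p': 1, 'u': 9, 'b': 4}
cfg['w'] = 3 → {'p': 1, 'u': 9, 'b': 4, 'w': 3}
cfg['u'] = 9+3 = 12 → {'p': 1, 'u': 12, 'b': 4, 'w': 3}
cfg['u'] = 12+3 = 15 → {'p': 1, 'u': 15, 'b': 4, 'w': 3}
del 'u' → {'p': 1, 'b': 4, 'w': 3}
cfg['u'] = 6 → {'p': 1, 'b': 4, 'w': 3, 'u': 6}
cfg['r'] = cfg['w']+5 = 8 → {'p': 1, 'b': 4, 'w': 3, 'u': 6, 'r': 8}
cfg['u']*cfg['b'] = 6*4 = 24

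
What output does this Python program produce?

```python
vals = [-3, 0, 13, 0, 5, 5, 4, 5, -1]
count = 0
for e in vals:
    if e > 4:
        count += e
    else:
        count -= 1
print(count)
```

23

e=-3: not >4, count = 0-1 = -1
e=0: not >4, count = (-1)-1 = -2
e=13: >4, count = (-2)+13 = 11
e=0: not >4, count = 11-1 = 10
e=5: >4, count = 10+5 = 15
e=5: >4, count = 15+5 = 20
e=4: not >4, count = 20-1 = 19
e=5: >4, count = 19+5 = 24
e=-1: not >4, count = 24-1 = 23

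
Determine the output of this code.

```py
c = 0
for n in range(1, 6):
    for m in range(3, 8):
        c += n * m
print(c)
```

375

n=1,m=3: c = 0+3 = 3
n=1,m=4: c = 3+4 = 7
n=1,m=5: c = 7+5 = 12
n=1,m=6: c = 12+6 = 18
n=1,m=7: c = 18+7 = 25
n=2,m=3: c = 25+6 = 31
n=2,m=4: c = 31+8 = 39
n=2,m=5: c = 39+10 = 49
n=2,m=6: c = 49+12 = 61
n=2,m=7: c = 61+14 = 75
n=3,m=3: c = 75+9 = 84
n=3,m=4: c = 84+12 = 96
n=3,m=5: c = 96+15 = 111
n=3,m=6: c = 111+18 = 129
n=3,m=7: c = 129+21 = 150
n=4,m=3: c = 150+12 = 162
n=4,m=4: c = 162+16 = 178
n=4,m=5: c = 178+20 = 198
n=4,m=6: c = 198+24 = 222
n=4,m=7: c = 222+28 = 250
n=5,m=3: c = 250+15 = 265
n=5,m=4: c = 265+20 = 285
n=5,m=5: c = 285+25 = 310
n=5,m=6: c = 310+30 = 340
n=5,m=7: c = 340+35 = 375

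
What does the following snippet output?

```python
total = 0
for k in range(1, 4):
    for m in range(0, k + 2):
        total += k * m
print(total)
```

k=1,m=0: total = 0+0 = 0
k=1,m=1: total = 0+1 = 1
k=1,m=2: total = 1+2 = 3
k=2,m=0: total = 3+0 = 3
k=2,m=1: total = 3+2 = 5
k=2,m=2: total = 5+4 = 9
k=2,m=3: total = 9+6 = 15
k=3,m=0: total = 15+0 = 15
k=3,m=1: total = 15+3 = 18
k=3,m=2: total = 18+6 = 24
k=3,m=3: total = 24+9 = 33
k=3,m=4: total = 33+12 = 45

45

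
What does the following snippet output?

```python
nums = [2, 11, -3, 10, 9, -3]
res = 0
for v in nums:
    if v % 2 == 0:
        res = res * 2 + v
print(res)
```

v=2: even, res = 0*2+2 = 2
v=11: not even
v=-3: not even
v=10: even, res = 2*2+10 = 14
v=9: not even
v=-3: not even

14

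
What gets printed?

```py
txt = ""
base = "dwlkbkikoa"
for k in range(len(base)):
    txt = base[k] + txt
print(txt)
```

k=0: prepend 'd' → 'd'
k=1: prepend 'w' → 'wd'
k=2: prepend 'l' → 'lwd'
k=3: prepend 'k' → 'klwd'
k=4: prepend 'b' → 'bklwd'
k=5: prepend 'k' → 'kbklwd'
k=6: prepend 'i' → 'ikbklwd'
k=7: prepend 'k' → 'kikbklwd'
k=8: prepend 'o' → 'okikbklwd'
k=9: prepend 'a' → 'aokikbklwd'

aokikbklwd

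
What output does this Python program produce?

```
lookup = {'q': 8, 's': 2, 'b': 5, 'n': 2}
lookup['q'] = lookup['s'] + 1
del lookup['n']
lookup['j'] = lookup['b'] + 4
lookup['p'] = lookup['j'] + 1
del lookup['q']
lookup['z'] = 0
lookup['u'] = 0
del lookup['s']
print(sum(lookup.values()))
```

lookup['q'] = lookup['s']+1 = 3 → {'q': 3, 's': 2, 'b': 5, 'n': 2}
del 'n' → {'q': 3, 's': 2, 'b': 5}
lookup['j'] = lookup['b']+4 = 9 → {'q': 3, 's': 2, 'b': 5, 'j': 9}
lookup['p'] = lookup['j']+1 = 10 → {'q': 3, 's': 2, 'b': 5, 'j': 9, 'p': 10}
del 'q' → {'s': 2, 'b': 5, 'j': 9, 'p': 10}
lookup['z'] = 0 → {'s': 2, 'b': 5, 'j': 9, 'p': 10, 'z': 0}
lookup['u'] = 0 → {'s': 2, 'b': 5, 'j': 9, 'p': 10, 'z': 0, 'u': 0}
del 's' → {'b': 5, 'j': 9, 'p': 10, 'z': 0, 'u': 0}
sum of values = 24

24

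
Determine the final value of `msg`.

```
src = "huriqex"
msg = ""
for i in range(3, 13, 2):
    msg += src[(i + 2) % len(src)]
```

'ehrqx'

i=3: add src[5]='e' → 'e'
i=5: add src[0]='h' → 'eh'
i=7: add src[2]='r' → 'ehr'
i=9: add src[4]='q' → 'ehrq'
i=11: add src[6]='x' → 'ehrqx'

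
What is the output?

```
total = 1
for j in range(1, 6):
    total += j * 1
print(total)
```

16

j=1: total = 1+1*1 = 2
j=2: total = 2+2*1 = 4
j=3: total = 4+3*1 = 7
j=4: total = 7+4*1 = 11
j=5: total = 11+5*1 = 16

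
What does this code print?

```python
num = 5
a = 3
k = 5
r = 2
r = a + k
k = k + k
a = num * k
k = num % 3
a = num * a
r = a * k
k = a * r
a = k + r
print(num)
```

r = 3+5 = 8
k = 5+5 = 10
a = 5*10 = 50
k = 5%3 = 2
a = 5*50 = 250
r = 250*2 = 500
k = 250*500 = 125000
a = 125000+500 = 125500

5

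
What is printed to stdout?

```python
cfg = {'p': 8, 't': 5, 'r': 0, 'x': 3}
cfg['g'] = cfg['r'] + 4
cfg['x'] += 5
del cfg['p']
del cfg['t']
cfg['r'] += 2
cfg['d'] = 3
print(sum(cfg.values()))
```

cfg['g'] = cfg['r']+4 = 4 → {'p': 8, 't': 5, 'r': 0, 'x': 3, 'g': 4}
cfg['x'] = 3+5 = 8 → {'p': 8, 't': 5, 'r': 0, 'x': 8, 'g': 4}
del 'p' → {'t': 5, 'r': 0, 'x': 8, 'g': 4}
del 't' → {'r': 0, 'x': 8, 'g': 4}
cfg['r'] = 0+2 = 2 → {'r': 2, 'x': 8, 'g': 4}
cfg['d'] = 3 → {'r': 2, 'x': 8, 'g': 4, 'd': 3}
sum of values = 17

17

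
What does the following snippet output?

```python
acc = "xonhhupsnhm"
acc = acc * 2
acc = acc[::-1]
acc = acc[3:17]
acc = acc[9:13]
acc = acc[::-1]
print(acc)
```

psnh

repeat ×2 → 'xonhhupsnhmxonhhupsnhm'
reverse → 'mhnspuhhnoxmhnspuhhnox'
slice [3:17] → 'spuhhnoxmhnspu'
slice [9:13] → 'hnsp'
reverse → 'psnh'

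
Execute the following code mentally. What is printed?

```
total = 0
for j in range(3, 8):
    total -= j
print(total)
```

j=3: total = 0-3 = -3
j=4: total = (-3)-4 = -7
j=5: total = (-7)-5 = -12
j=6: total = (-12)-6 = -18
j=7: total = (-18)-7 = -25

-25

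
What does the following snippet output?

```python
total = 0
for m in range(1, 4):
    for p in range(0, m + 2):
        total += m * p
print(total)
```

m=1,p=0: total = 0+0 = 0
m=1,p=1: total = 0+1 = 1
m=1,p=2: total = 1+2 = 3
m=2,p=0: total = 3+0 = 3
m=2,p=1: total = 3+2 = 5
m=2,p=2: total = 5+4 = 9
m=2,p=3: total = 9+6 = 15
m=3,p=0: total = 15+0 = 15
m=3,p=1: total = 15+3 = 18
m=3,p=2: total = 18+6 = 24
m=3,p=3: total = 24+9 = 33
m=3,p=4: total = 33+12 = 45

45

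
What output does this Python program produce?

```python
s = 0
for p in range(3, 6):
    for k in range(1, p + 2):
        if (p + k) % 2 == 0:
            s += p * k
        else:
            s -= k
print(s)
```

54

p=3,k=1: even sum, s = 0+3 = 3
p=3,k=2: odd sum, s = 3-2 = 1
p=3,k=3: even sum, s = 1+9 = 10
p=3,k=4: odd sum, s = 10-4 = 6
p=4,k=1: odd sum, s = 6-1 = 5
p=4,k=2: even sum, s = 5+8 = 13
p=4,k=3: odd sum, s = 13-3 = 10
p=4,k=4: even sum, s = 10+16 = 26
p=4,k=5: odd sum, s = 26-5 = 21
p=5,k=1: even sum, s = 21+5 = 26
p=5,k=2: odd sum, s = 26-2 = 24
p=5,k=3: even sum, s = 24+15 = 39
p=5,k=4: odd sum, s = 39-4 = 35
p=5,k=5: even sum, s = 35+25 = 60
p=5,k=6: odd sum, s = 60-6 = 54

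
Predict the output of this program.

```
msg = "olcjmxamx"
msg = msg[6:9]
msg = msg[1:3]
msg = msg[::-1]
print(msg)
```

xm

slice [6:9] → 'amx'
slice [1:3] → 'mx'
reverse → 'xm'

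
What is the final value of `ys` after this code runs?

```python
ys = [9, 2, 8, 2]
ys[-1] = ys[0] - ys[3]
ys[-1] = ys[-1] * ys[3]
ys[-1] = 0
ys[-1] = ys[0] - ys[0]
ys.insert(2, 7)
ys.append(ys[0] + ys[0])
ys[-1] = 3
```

ys[-1] = ys[0]-ys[3] = 9-2 = 7 → [9, 2, 8, 7]
ys[-1] = ys[-1]*ys[3] = 7*7 = 49 → [9, 2, 8, 49]
ys[-1] = 0 → [9, 2, 8, 0]
ys[-1] = ys[0]-ys[0] = 9-9 = 0 → [9, 2, 8, 0]
insert 7 at 2 → [9, 2, 7, 8, 0]
append ys[0]+ys[0] = 9+9 = 18 → [9, 2, 7, 8, 0, 18]
ys[-1] = 3 → [9, 2, 7, 8, 0, 3]

[9, 2, 7, 8, 0, 3]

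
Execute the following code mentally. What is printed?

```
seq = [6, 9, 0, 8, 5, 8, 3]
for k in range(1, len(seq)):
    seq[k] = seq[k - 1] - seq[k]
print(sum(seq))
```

-78

k=1: seq[1] = 6-9 = -3 → [6, -3, 0, 8, 5, 8, 3]
k=2: seq[2] = (-3)-0 = -3 → [6, -3, -3, 8, 5, 8, 3]
k=3: seq[3] = (-3)-8 = -11 → [6, -3, -3, -11, 5, 8, 3]
k=4: seq[4] = (-11)-5 = -16 → [6, -3, -3, -11, -16, 8, 3]
k=5: seq[5] = (-16)-8 = -24 → [6, -3, -3, -11, -16, -24, 3]
k=6: seq[6] = (-24)-3 = -27 → [6, -3, -3, -11, -16, -24, -27]
sum = -78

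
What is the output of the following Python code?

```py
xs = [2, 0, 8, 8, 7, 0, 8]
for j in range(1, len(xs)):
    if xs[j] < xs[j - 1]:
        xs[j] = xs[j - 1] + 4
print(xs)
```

[2, 6, 8, 8, 12, 16, 20]

j=1: 0<2, xs[1] = 2+4 = 6 → [2, 6, 8, 8, 7, 0, 8]
j=2: 8>=6, unchanged → [2, 6, 8, 8, 7, 0, 8]
j=3: 8>=8, unchanged → [2, 6, 8, 8, 7, 0, 8]
j=4: 7<8, xs[4] = 8+4 = 12 → [2, 6, 8, 8, 12, 0, 8]
j=5: 0<12, xs[5] = 12+4 = 16 → [2, 6, 8, 8, 12, 16, 8]
j=6: 8<16, xs[6] = 16+4 = 20 → [2, 6, 8, 8, 12, 16, 20]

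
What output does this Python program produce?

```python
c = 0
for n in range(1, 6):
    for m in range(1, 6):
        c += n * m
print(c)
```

225

n=1,m=1: c = 0+1 = 1
n=1,m=2: c = 1+2 = 3
n=1,m=3: c = 3+3 = 6
n=1,m=4: c = 6+4 = 10
n=1,m=5: c = 10+5 = 15
n=2,m=1: c = 15+2 = 17
n=2,m=2: c = 17+4 = 21
n=2,m=3: c = 21+6 = 27
n=2,m=4: c = 27+8 = 35
n=2,m=5: c = 35+10 = 45
n=3,m=1: c = 45+3 = 48
n=3,m=2: c = 48+6 = 54
n=3,m=3: c = 54+9 = 63
n=3,m=4: c = 63+12 = 75
n=3,m=5: c = 75+15 = 90
n=4,m=1: c = 90+4 = 94
n=4,m=2: c = 94+8 = 102
n=4,m=3: c = 102+12 = 114
n=4,m=4: c = 114+16 = 130
n=4,m=5: c = 130+20 = 150
n=5,m=1: c = 150+5 = 155
n=5,m=2: c = 155+10 = 165
n=5,m=3: c = 165+15 = 180
n=5,m=4: c = 180+20 = 200
n=5,m=5: c = 200+25 = 225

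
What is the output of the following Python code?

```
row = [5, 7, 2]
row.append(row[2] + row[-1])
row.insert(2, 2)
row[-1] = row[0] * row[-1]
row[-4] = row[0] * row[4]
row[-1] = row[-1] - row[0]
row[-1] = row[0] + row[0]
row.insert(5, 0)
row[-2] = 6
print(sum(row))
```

115

append row[2]+row[-1] = 2+2 = 4 → [5, 7, 2, 4]
insert 2 at 2 → [5, 7, 2, 2, 4]
row[-1] = row[0]*row[-1] = 5*4 = 20 → [5, 7, 2, 2, 20]
row[-4] = row[0]*row[4] = 5*20 = 100 → [5, 100, 2, 2, 20]
row[-1] = row[-1]-row[0] = 20-5 = 15 → [5, 100, 2, 2, 15]
row[-1] = row[0]+row[0] = 5+5 = 10 → [5, 100, 2, 2, 10]
insert 0 at 5 → [5, 100, 2, 2, 10, 0]
row[-2] = 6 → [5, 100, 2, 2, 6, 0]
sum = 115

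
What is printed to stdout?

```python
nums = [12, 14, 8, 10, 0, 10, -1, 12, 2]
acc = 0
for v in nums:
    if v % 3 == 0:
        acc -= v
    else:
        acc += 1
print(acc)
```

-18

v=12: %3==0, acc = 0-12 = -12
v=14: not %3==0, acc = (-12)+1 = -11
v=8: not %3==0, acc = (-11)+1 = -10
v=10: not %3==0, acc = (-10)+1 = -9
v=0: %3==0, acc = (-9)-0 = -9
v=10: not %3==0, acc = (-9)+1 = -8
v=-1: not %3==0, acc = (-8)+1 = -7
v=12: %3==0, acc = (-7)-12 = -19
v=2: not %3==0, acc = (-19)+1 = -18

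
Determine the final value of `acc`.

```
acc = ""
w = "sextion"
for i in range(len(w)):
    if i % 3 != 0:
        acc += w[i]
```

i=0: skip
i=1: add 'e' → 'e'
i=2: add 'x' → 'ex'
i=3: skip
i=4: add 'i' → 'exi'
i=5: add 'o' → 'exio'
i=6: skip

'exio'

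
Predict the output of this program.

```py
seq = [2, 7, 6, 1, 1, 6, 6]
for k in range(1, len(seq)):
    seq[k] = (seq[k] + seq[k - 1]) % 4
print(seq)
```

[2, 1, 3, 0, 1, 3, 1]

k=1: seq[1] = (7+2)%4 = 1 → [2, 1, 6, 1, 1, 6, 6]
k=2: seq[2] = (6+1)%4 = 3 → [2, 1, 3, 1, 1, 6, 6]
k=3: seq[3] = (1+3)%4 = 0 → [2, 1, 3, 0, 1, 6, 6]
k=4: seq[4] = (1+0)%4 = 1 → [2, 1, 3, 0, 1, 6, 6]
k=5: seq[5] = (6+1)%4 = 3 → [2, 1, 3, 0, 1, 3, 6]
k=6: seq[6] = (6+3)%4 = 1 → [2, 1, 3, 0, 1, 3, 1]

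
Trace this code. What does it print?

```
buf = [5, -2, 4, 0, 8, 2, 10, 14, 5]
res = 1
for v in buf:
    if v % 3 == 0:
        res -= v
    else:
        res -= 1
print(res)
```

v=5: not %3==0, res = 1-1 = 0
v=-2: not %3==0, res = 0-1 = -1
v=4: not %3==0, res = (-1)-1 = -2
v=0: %3==0, res = (-2)-0 = -2
v=8: not %3==0, res = (-2)-1 = -3
v=2: not %3==0, res = (-3)-1 = -4
v=10: not %3==0, res = (-4)-1 = -5
v=14: not %3==0, res = (-5)-1 = -6
v=5: not %3==0, res = (-6)-1 = -7

-7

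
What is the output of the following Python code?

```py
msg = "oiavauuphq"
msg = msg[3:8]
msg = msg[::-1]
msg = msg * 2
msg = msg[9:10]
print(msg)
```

v

slice [3:8] → 'vauup'
reverse → 'puuav'
repeat ×2 → 'puuavpuuav'
slice [9:10] → 'v'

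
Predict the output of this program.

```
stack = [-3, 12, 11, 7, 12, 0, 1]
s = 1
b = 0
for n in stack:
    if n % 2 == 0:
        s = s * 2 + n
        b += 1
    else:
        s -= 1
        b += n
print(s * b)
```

n=-3: not even, s = 1-1 = 0; b=-3
n=12: even, s = 0*2+12 = 12; b=-2
n=11: not even, s = 12-1 = 11; b=9
n=7: not even, s = 11-1 = 10; b=16
n=12: even, s = 10*2+12 = 32; b=17
n=0: even, s = 32*2+0 = 64; b=18
n=1: not even, s = 64-1 = 63; b=19
s*b = 63*19 = 1197

1197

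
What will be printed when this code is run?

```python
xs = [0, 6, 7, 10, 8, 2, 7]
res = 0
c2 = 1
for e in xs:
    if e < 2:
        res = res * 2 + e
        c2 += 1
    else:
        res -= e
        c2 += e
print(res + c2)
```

2

e=0: <2, res = 0*2+0 = 0; c2=2
e=6: not <2, res = 0-6 = -6; c2=8
e=7: not <2, res = (-6)-7 = -13; c2=15
e=10: not <2, res = (-13)-10 = -23; c2=25
e=8: not <2, res = (-23)-8 = -31; c2=33
e=2: not <2, res = (-31)-2 = -33; c2=35
e=7: not <2, res = (-33)-7 = -40; c2=42
res+c2 = (-40)+42 = 2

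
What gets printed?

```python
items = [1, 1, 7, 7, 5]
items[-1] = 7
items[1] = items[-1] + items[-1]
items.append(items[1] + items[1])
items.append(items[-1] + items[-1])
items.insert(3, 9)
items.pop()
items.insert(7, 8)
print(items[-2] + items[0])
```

29

items[-1] = 7 → [1, 1, 7, 7, 7]
items[1] = items[-1]+items[-1] = 7+7 = 14 → [1, 14, 7, 7, 7]
append items[1]+items[1] = 14+14 = 28 → [1, 14, 7, 7, 7, 28]
append items[-1]+items[-1] = 28+28 = 56 → [1, 14, 7, 7, 7, 28, 56]
insert 9 at 3 → [1, 14, 7, 9, 7, 7, 28, 56]
pop() removes 56 → [1, 14, 7, 9, 7, 7, 28]
insert 8 at 7 → [1, 14, 7, 9, 7, 7, 28, 8]
items[-2]+items[0] = 28+1 = 29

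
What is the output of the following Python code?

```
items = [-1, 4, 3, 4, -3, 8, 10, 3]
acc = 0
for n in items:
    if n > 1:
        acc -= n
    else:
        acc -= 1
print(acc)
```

-34

n=-1: not >1, acc = 0-1 = -1
n=4: >1, acc = (-1)-4 = -5
n=3: >1, acc = (-5)-3 = -8
n=4: >1, acc = (-8)-4 = -12
n=-3: not >1, acc = (-12)-1 = -13
n=8: >1, acc = (-13)-8 = -21
n=10: >1, acc = (-21)-10 = -31
n=3: >1, acc = (-31)-3 = -34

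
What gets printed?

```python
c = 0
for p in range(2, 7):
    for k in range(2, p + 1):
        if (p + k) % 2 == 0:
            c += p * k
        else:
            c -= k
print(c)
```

p=2,k=2: even sum, c = 0+4 = 4
p=3,k=2: odd sum, c = 4-2 = 2
p=3,k=3: even sum, c = 2+9 = 11
p=4,k=2: even sum, c = 11+8 = 19
p=4,k=3: odd sum, c = 19-3 = 16
p=4,k=4: even sum, c = 16+16 = 32
p=5,k=2: odd sum, c = 32-2 = 30
p=5,k=3: even sum, c = 30+15 = 45
p=5,k=4: odd sum, c = 45-4 = 41
p=5,k=5: even sum, c = 41+25 = 66
p=6,k=2: even sum, c = 66+12 = 78
p=6,k=3: odd sum, c = 78-3 = 75
p=6,k=4: even sum, c = 75+24 = 99
p=6,k=5: odd sum, c = 99-5 = 94
p=6,k=6: even sum, c = 94+36 = 130

130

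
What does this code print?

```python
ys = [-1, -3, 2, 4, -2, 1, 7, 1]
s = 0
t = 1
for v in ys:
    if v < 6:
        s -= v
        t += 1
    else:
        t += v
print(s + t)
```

13

v=-1: <6, s = 0-(-1) = 1; t=2
v=-3: <6, s = 1-(-3) = 4; t=3
v=2: <6, s = 4-2 = 2; t=4
v=4: <6, s = 2-4 = -2; t=5
v=-2: <6, s = (-2)-(-2) = 0; t=6
v=1: <6, s = 0-1 = -1; t=7
v=7: not <6; t=14
v=1: <6, s = (-1)-1 = -2; t=15
s+t = (-2)+15 = 13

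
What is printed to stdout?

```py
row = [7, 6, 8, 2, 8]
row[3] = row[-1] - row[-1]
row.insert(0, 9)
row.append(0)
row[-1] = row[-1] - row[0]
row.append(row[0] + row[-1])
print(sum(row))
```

29

row[3] = row[-1]-row[-1] = 8-8 = 0 → [7, 6, 8, 0, 8]
insert 9 at 0 → [9, 7, 6, 8, 0, 8]
append 0 → [9, 7, 6, 8, 0, 8, 0]
row[-1] = row[-1]-row[0] = 0-9 = -9 → [9, 7, 6, 8, 0, 8, -9]
append row[0]+row[-1] = 9+(-9) = 0 → [9, 7, 6, 8, 0, 8, -9, 0]
sum = 29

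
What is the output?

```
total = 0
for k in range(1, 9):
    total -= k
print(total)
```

k=1: total = 0-1 = -1
k=2: total = (-1)-2 = -3
k=3: total = (-3)-3 = -6
k=4: total = (-6)-4 = -10
k=5: total = (-10)-5 = -15
k=6: total = (-15)-6 = -21
k=7: total = (-21)-7 = -28
k=8: total = (-28)-8 = -36

-36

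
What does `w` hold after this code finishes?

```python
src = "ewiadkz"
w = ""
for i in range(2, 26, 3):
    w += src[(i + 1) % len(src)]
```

i=2: add src[3]='a' → 'a'
i=5: add src[6]='z' → 'az'
i=8: add src[2]='i' → 'azi'
i=11: add src[5]='k' → 'azik'
i=14: add src[1]='w' → 'azikw'
i=17: add src[4]='d' → 'azikwd'
i=20: add src[0]='e' → 'azikwde'
i=23: add src[3]='a' → 'azikwdea'

'azikwdea'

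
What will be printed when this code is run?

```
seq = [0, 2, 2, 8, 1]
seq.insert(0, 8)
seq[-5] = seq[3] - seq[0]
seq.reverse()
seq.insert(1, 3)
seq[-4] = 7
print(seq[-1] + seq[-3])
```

10

insert 8 at 0 → [8, 0, 2, 2, 8, 1]
seq[-5] = seq[3]-seq[0] = 2-8 = -6 → [8, -6, 2, 2, 8, 1]
reverse → [1, 8, 2, 2, -6, 8]
insert 3 at 1 → [1, 3, 8, 2, 2, -6, 8]
seq[-4] = 7 → [1, 3, 8, 7, 2, -6, 8]
seq[-1]+seq[-3] = 8+2 = 10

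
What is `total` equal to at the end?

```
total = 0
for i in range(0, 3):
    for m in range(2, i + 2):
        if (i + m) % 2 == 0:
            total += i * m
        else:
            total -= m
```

-1

i=1,m=2: odd sum, total = 0-2 = -2
i=2,m=2: even sum, total = (-2)+4 = 2
i=2,m=3: odd sum, total = 2-3 = -1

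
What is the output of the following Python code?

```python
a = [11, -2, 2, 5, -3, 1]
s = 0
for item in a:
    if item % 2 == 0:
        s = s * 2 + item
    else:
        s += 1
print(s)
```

item=11: not even, s = 0+1 = 1
item=-2: even, s = 1*2+(-2) = 0
item=2: even, s = 0*2+2 = 2
item=5: not even, s = 2+1 = 3
item=-3: not even, s = 3+1 = 4
item=1: not even, s = 4+1 = 5

5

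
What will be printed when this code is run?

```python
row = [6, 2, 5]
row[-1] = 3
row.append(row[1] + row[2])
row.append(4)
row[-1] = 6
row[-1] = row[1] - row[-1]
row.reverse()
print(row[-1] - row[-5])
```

row[-1] = 3 → [6, 2, 3]
append row[1]+row[2] = 2+3 = 5 → [6, 2, 3, 5]
append 4 → [6, 2, 3, 5, 4]
row[-1] = 6 → [6, 2, 3, 5, 6]
row[-1] = row[1]-row[-1] = 2-6 = -4 → [6, 2, 3, 5, -4]
reverse → [-4, 5, 3, 2, 6]
row[-1]-row[-5] = 6-(-4) = 10

10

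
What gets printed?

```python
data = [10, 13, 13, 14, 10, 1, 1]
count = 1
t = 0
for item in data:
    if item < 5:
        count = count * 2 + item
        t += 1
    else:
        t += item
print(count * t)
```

434

item=10: not <5; t=10
item=13: not <5; t=23
item=13: not <5; t=36
item=14: not <5; t=50
item=10: not <5; t=60
item=1: <5, count = 1*2+1 = 3; t=61
item=1: <5, count = 3*2+1 = 7; t=62
count*t = 7*62 = 434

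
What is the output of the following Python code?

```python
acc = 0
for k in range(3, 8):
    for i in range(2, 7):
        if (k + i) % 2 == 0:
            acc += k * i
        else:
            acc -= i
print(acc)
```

188

k=3,i=2: odd sum, acc = 0-2 = -2
k=3,i=3: even sum, acc = (-2)+9 = 7
k=3,i=4: odd sum, acc = 7-4 = 3
k=3,i=5: even sum, acc = 3+15 = 18
k=3,i=6: odd sum, acc = 18-6 = 12
k=4,i=2: even sum, acc = 12+8 = 20
k=4,i=3: odd sum, acc = 20-3 = 17
k=4,i=4: even sum, acc = 17+16 = 33
k=4,i=5: odd sum, acc = 33-5 = 28
k=4,i=6: even sum, acc = 28+24 = 52
k=5,i=2: odd sum, acc = 52-2 = 50
k=5,i=3: even sum, acc = 50+15 = 65
k=5,i=4: odd sum, acc = 65-4 = 61
k=5,i=5: even sum, acc = 61+25 = 86
k=5,i=6: odd sum, acc = 86-6 = 80
k=6,i=2: even sum, acc = 80+12 = 92
k=6,i=3: odd sum, acc = 92-3 = 89
k=6,i=4: even sum, acc = 89+24 = 113
k=6,i=5: odd sum, acc = 113-5 = 108
k=6,i=6: even sum, acc = 108+36 = 144
k=7,i=2: odd sum, acc = 144-2 = 142
k=7,i=3: even sum, acc = 142+21 = 163
k=7,i=4: odd sum, acc = 163-4 = 159
k=7,i=5: even sum, acc = 159+35 = 194
k=7,i=6: odd sum, acc = 194-6 = 188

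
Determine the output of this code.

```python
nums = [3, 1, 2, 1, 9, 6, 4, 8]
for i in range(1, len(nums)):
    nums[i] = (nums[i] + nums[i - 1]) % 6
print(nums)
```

[3, 4, 0, 1, 4, 4, 2, 4]

i=1: nums[1] = (1+3)%6 = 4 → [3, 4, 2, 1, 9, 6, 4, 8]
i=2: nums[2] = (2+4)%6 = 0 → [3, 4, 0, 1, 9, 6, 4, 8]
i=3: nums[3] = (1+0)%6 = 1 → [3, 4, 0, 1, 9, 6, 4, 8]
i=4: nums[4] = (9+1)%6 = 4 → [3, 4, 0, 1, 4, 6, 4, 8]
i=5: nums[5] = (6+4)%6 = 4 → [3, 4, 0, 1, 4, 4, 4, 8]
i=6: nums[6] = (4+4)%6 = 2 → [3, 4, 0, 1, 4, 4, 2, 8]
i=7: nums[7] = (8+2)%6 = 4 → [3, 4, 0, 1, 4, 4, 2, 4]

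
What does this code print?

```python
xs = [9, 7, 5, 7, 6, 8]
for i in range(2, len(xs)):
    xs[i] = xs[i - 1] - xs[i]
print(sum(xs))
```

-17

i=2: xs[2] = 7-5 = 2 → [9, 7, 2, 7, 6, 8]
i=3: xs[3] = 2-7 = -5 → [9, 7, 2, -5, 6, 8]
i=4: xs[4] = (-5)-6 = -11 → [9, 7, 2, -5, -11, 8]
i=5: xs[5] = (-11)-8 = -19 → [9, 7, 2, -5, -11, -19]
sum = -17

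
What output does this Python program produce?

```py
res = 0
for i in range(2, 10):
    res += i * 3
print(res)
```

132

i=2: res = 0+2*3 = 6
i=3: res = 6+3*3 = 15
i=4: res = 15+4*3 = 27
i=5: res = 27+5*3 = 42
i=6: res = 42+6*3 = 60
i=7: res = 60+7*3 = 81
i=8: res = 81+8*3 = 105
i=9: res = 105+9*3 = 132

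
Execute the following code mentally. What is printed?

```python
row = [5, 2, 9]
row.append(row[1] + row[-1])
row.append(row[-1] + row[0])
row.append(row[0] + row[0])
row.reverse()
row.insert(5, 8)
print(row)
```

append row[1]+row[-1] = 2+9 = 11 → [5, 2, 9, 11]
append row[-1]+row[0] = 11+5 = 16 → [5, 2, 9, 11, 16]
append row[0]+row[0] = 5+5 = 10 → [5, 2, 9, 11, 16, 10]
reverse → [10, 16, 11, 9, 2, 5]
insert 8 at 5 → [10, 16, 11, 9, 2, 8, 5]

[10, 16, 11, 9, 2, 8, 5]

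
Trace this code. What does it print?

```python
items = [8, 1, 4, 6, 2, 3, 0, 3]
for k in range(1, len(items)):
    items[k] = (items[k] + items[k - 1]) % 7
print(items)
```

k=1: items[1] = (1+8)%7 = 2 → [8, 2, 4, 6, 2, 3, 0, 3]
k=2: items[2] = (4+2)%7 = 6 → [8, 2, 6, 6, 2, 3, 0, 3]
k=3: items[3] = (6+6)%7 = 5 → [8, 2, 6, 5, 2, 3, 0, 3]
k=4: items[4] = (2+5)%7 = 0 → [8, 2, 6, 5, 0, 3, 0, 3]
k=5: items[5] = (3+0)%7 = 3 → [8, 2, 6, 5, 0, 3, 0, 3]
k=6: items[6] = (0+3)%7 = 3 → [8, 2, 6, 5, 0, 3, 3, 3]
k=7: items[7] = (3+3)%7 = 6 → [8, 2, 6, 5, 0, 3, 3, 6]

[8, 2, 6, 5, 0, 3, 3, 6]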